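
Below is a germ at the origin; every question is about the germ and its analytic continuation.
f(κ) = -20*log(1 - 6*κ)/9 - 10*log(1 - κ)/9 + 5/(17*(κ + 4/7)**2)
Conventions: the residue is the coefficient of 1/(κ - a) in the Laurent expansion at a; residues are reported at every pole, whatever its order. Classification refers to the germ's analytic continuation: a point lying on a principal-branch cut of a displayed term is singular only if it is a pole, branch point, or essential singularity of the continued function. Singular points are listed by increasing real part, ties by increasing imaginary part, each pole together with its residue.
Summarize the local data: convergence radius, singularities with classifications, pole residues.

Radius of convergence at 0: 1/6.
At -4/7: a pole of order 2; residue 0.
At 1/6: a logarithmic branch point.
At 1: a logarithmic branch point.

Denominator factor (κ + 4/7)^2: pole of order 2 at -4/7, modulus 4/7.
Branch term (-20/9)*log(1 - κ/(1/6)): its argument vanishes at κ = 1/6, a logarithmic branch point, modulus 1/6.
Branch term (-10/9)*log(1 - κ/(1)): its argument vanishes at κ = 1, a logarithmic branch point, modulus 1.
The radius of convergence is the smallest modulus among the singular points: 1/6.
The branch terms are analytic at -4/7 and contribute nothing to the residue; only the rational part matters.
At the order-2 pole -4/7 set g(κ) = (κ - (-4/7))^2*(rational part) = 5/17.
Order-2 pole: residue = g'(a); g'(-4/7) = 0, so the residue is 0.
List the singular points by increasing real part (a conjugate pair: the negative imaginary part first).


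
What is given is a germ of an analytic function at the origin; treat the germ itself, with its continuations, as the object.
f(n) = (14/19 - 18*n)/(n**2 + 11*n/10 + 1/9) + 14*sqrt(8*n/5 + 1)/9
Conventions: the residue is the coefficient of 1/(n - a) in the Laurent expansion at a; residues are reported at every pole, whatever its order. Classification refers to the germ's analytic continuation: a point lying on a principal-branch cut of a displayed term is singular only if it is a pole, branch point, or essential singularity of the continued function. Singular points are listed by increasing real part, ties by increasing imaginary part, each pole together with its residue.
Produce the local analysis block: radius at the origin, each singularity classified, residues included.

Radius of convergence at 0: 11/20 - (1/60)*sqrt(689).
At -11/20 - (1/60)*sqrt(689): a pole of order 1; residue -9 - (6063/13091)*sqrt(689).
At -5/8: an algebraic (square-root) branch point.
At -11/20 + (1/60)*sqrt(689): a pole of order 1; residue -9 + (6063/13091)*sqrt(689).

Denominator factor (n**2 + 11*n/10 + 1/9): discriminant 689/900, real irrational roots -11/20 + (1/60)*sqrt(689) and -11/20 - (1/60)*sqrt(689); poles of order 1, moduli 11/20 - (1/60)*sqrt(689) and 11/20 + (1/60)*sqrt(689).
Branch term (14/9)*sqrt(1 - n/(-5/8)): its argument vanishes at n = -5/8, a square-root branch point, modulus 5/8.
The radius of convergence is the smallest modulus among the singular points: 11/20 - (1/60)*sqrt(689).
The branch term is analytic at -11/20 - (1/60)*sqrt(689) and contributes nothing to the residue; only the rational part matters.
The factor n**2 + 11*n/10 + 1/9 splits as (n - a)(n - a') with a = -11/20 - (1/60)*sqrt(689), a' = -11/20 + (1/60)*sqrt(689). At the order-1 pole a set g(n) = (n - a)*(rational part) = [14/19 - 18*n] / (n - a').
Simple pole: residue = g(a) at a = -11/20 - (1/60)*sqrt(689), which is -9 - (6063/13091)*sqrt(689).
The branch term is analytic at -11/20 + (1/60)*sqrt(689) and contributes nothing to the residue; only the rational part matters.
The factor n**2 + 11*n/10 + 1/9 splits as (n - a)(n - a') with a = -11/20 + (1/60)*sqrt(689), a' = -11/20 - (1/60)*sqrt(689). At the order-1 pole a set g(n) = (n - a)*(rational part) = [14/19 - 18*n] / (n - a').
Simple pole: residue = g(a) at a = -11/20 + (1/60)*sqrt(689), which is -9 + (6063/13091)*sqrt(689).
List the singular points by increasing real part (a conjugate pair: the negative imaginary part first).


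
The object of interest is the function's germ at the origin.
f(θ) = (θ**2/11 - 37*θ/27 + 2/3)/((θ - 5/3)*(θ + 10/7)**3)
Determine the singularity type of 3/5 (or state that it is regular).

Denominator factors: θ - 5/3 = -16/15 at θ = 3/5; θ + 10/7 = 71/35 at θ = 3/5 — none vanishes.
So the germ continues analytically to 3/5.

The point is a regular point.


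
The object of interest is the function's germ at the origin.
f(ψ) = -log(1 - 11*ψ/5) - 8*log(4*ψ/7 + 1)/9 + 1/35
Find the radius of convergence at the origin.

Branch term (-8/9)*log(1 - ψ/(-7/4)): its argument vanishes at ψ = -7/4, a logarithmic branch point, modulus 7/4.
Branch term (-1)*log(1 - ψ/(5/11)): its argument vanishes at ψ = 5/11, a logarithmic branch point, modulus 5/11.
The radius of convergence is the smallest modulus among the singular points: 5/11.

The radius of convergence is 5/11.


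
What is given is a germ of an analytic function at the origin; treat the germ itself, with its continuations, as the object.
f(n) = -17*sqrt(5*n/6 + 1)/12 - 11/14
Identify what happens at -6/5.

The term (-17/12)*sqrt(1 - n/(-6/5)) has argument 1 - -6/5/(-6/5) = 0 at -6/5: a square-root (algebraic, two-sheeted) branch point; the remaining terms are analytic or single-valued there.

The point is an algebraic (square-root) branch point.


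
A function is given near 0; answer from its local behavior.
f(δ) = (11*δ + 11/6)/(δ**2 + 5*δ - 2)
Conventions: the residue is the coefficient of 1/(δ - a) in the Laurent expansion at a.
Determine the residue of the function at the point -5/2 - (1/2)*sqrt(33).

The residue is 11/2 + (7/9)*sqrt(33).

The factor δ**2 + 5*δ - 2 splits as (δ - a)(δ - a') with a = -5/2 - (1/2)*sqrt(33), a' = -5/2 + (1/2)*sqrt(33). At the order-1 pole a set g(δ) = (δ - a)*f(δ) = [11*δ + 11/6] / (δ - a').
Simple pole: residue = g(a) at a = -5/2 - (1/2)*sqrt(33), which is 11/2 + (7/9)*sqrt(33).


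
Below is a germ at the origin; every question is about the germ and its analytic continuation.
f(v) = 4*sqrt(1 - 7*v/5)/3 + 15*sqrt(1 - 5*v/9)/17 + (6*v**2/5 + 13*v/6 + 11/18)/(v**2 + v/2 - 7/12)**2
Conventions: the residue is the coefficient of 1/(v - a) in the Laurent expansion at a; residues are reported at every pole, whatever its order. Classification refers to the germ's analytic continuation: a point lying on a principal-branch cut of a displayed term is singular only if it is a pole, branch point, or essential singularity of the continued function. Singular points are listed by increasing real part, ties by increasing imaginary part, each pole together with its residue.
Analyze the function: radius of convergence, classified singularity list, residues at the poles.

Radius of convergence at 0: -1/4 + (1/12)*sqrt(93).
At -1/4 - (1/12)*sqrt(93): a pole of order 2; residue -(454/14415)*sqrt(93).
At -1/4 + (1/12)*sqrt(93): a pole of order 2; residue (454/14415)*sqrt(93).
At 5/7: an algebraic (square-root) branch point.
At 9/5: an algebraic (square-root) branch point.

Denominator factor (v**2 + v/2 - 7/12)^2: discriminant 31/12, real irrational roots -1/4 + (1/12)*sqrt(93) and -1/4 - (1/12)*sqrt(93); poles of order 2, moduli -1/4 + (1/12)*sqrt(93) and 1/4 + (1/12)*sqrt(93).
Branch term (15/17)*sqrt(1 - v/(9/5)): its argument vanishes at v = 9/5, a square-root branch point, modulus 9/5.
Branch term (4/3)*sqrt(1 - v/(5/7)): its argument vanishes at v = 5/7, a square-root branch point, modulus 5/7.
The radius of convergence is the smallest modulus among the singular points: -1/4 + (1/12)*sqrt(93).
The branch terms are analytic at -1/4 - (1/12)*sqrt(93) and contribute nothing to the residue; only the rational part matters.
The factor v**2 + v/2 - 7/12 splits as (v - a)(v - a') with a = -1/4 - (1/12)*sqrt(93), a' = -1/4 + (1/12)*sqrt(93). At the order-2 pole a set g(v) = (v - a)^2*(rational part) = [6*v**2/5 + 13*v/6 + 11/18] / (v - a')^2.
Order-2 pole: residue = g'(a); g'(-1/4 - (1/12)*sqrt(93)) = -(454/14415)*sqrt(93), so the residue is -(454/14415)*sqrt(93).
The branch terms are analytic at -1/4 + (1/12)*sqrt(93) and contribute nothing to the residue; only the rational part matters.
The factor v**2 + v/2 - 7/12 splits as (v - a)(v - a') with a = -1/4 + (1/12)*sqrt(93), a' = -1/4 - (1/12)*sqrt(93). At the order-2 pole a set g(v) = (v - a)^2*(rational part) = [6*v**2/5 + 13*v/6 + 11/18] / (v - a')^2.
Order-2 pole: residue = g'(a); g'(-1/4 + (1/12)*sqrt(93)) = (454/14415)*sqrt(93), so the residue is (454/14415)*sqrt(93).
List the singular points by increasing real part (a conjugate pair: the negative imaginary part first).


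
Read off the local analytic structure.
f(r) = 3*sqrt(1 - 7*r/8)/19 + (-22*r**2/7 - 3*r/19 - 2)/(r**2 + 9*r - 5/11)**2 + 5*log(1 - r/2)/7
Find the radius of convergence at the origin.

Denominator factor (r**2 + 9*r - 5/11)^2: discriminant 911/11, real irrational roots -9/2 + (1/22)*sqrt(10021) and -9/2 - (1/22)*sqrt(10021); poles of order 2, moduli -9/2 + (1/22)*sqrt(10021) and 9/2 + (1/22)*sqrt(10021).
Branch term (5/7)*log(1 - r/(2)): its argument vanishes at r = 2, a logarithmic branch point, modulus 2.
Branch term (3/19)*sqrt(1 - r/(8/7)): its argument vanishes at r = 8/7, a square-root branch point, modulus 8/7.
The radius of convergence is the smallest modulus among the singular points: -9/2 + (1/22)*sqrt(10021).

The radius of convergence is -9/2 + (1/22)*sqrt(10021).


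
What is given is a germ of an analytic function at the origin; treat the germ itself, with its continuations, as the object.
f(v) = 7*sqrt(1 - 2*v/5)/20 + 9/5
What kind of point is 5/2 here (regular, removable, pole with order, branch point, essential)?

The point is an algebraic (square-root) branch point.

The term (7/20)*sqrt(1 - v/(5/2)) has argument 1 - 5/2/(5/2) = 0 at 5/2: a square-root (algebraic, two-sheeted) branch point; the remaining terms are analytic or single-valued there.


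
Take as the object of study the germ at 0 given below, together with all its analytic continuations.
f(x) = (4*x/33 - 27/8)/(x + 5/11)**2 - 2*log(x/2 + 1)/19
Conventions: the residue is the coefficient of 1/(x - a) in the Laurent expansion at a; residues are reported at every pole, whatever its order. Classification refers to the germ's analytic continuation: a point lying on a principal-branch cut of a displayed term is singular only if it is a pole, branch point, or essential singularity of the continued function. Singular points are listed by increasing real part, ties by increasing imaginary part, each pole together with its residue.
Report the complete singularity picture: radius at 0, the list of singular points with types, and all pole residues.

Radius of convergence at 0: 5/11.
At -2: a logarithmic branch point.
At -5/11: a pole of order 2; residue 4/33.

Denominator factor (x + 5/11)^2: pole of order 2 at -5/11, modulus 5/11.
Branch term (-2/19)*log(1 - x/(-2)): its argument vanishes at x = -2, a logarithmic branch point, modulus 2.
The radius of convergence is the smallest modulus among the singular points: 5/11.
The branch term is analytic at -5/11 and contributes nothing to the residue; only the rational part matters.
At the order-2 pole -5/11 set g(x) = (x - (-5/11))^2*(rational part) = 4*x/33 - 27/8.
Order-2 pole: residue = g'(a); g'(-5/11) = 4/33, so the residue is 4/33.
List the singular points by increasing real part (a conjugate pair: the negative imaginary part first).


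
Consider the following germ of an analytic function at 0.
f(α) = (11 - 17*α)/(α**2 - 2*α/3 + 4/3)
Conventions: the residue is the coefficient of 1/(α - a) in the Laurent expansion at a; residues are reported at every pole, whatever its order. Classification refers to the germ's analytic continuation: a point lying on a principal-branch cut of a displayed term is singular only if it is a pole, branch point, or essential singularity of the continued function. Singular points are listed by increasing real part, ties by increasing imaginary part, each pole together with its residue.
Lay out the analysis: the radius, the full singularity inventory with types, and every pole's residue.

Radius of convergence at 0: (2/3)*sqrt(3).
At (1/3) - ((1/3)*sqrt(11))*i: a pole of order 1; residue (-17/2) + ((8/11)*sqrt(11))*i.
At (1/3) + ((1/3)*sqrt(11))*i: a pole of order 1; residue (-17/2) - ((8/11)*sqrt(11))*i.

Denominator factor (α**2 - 2*α/3 + 4/3): discriminant -44/9, complex-conjugate roots (1/3) + ((1/3)*sqrt(11))*i and (1/3) - ((1/3)*sqrt(11))*i; poles of order 1, moduli (2/3)*sqrt(3) and (2/3)*sqrt(3).
The radius of convergence is the smallest modulus among the singular points: (2/3)*sqrt(3).
The factor α**2 - 2*α/3 + 4/3 splits as (α - a)(α - a') with a = (1/3) - ((1/3)*sqrt(11))*i, a' = (1/3) + ((1/3)*sqrt(11))*i. At the order-1 pole a set g(α) = (α - a)*f(α) = [11 - 17*α] / (α - a').
Simple pole: residue = g(a) at a = (1/3) - ((1/3)*sqrt(11))*i, which is (-17/2) + ((8/11)*sqrt(11))*i.
The factor α**2 - 2*α/3 + 4/3 splits as (α - a)(α - a') with a = (1/3) + ((1/3)*sqrt(11))*i, a' = (1/3) - ((1/3)*sqrt(11))*i. At the order-1 pole a set g(α) = (α - a)*f(α) = [11 - 17*α] / (α - a').
Simple pole: residue = g(a) at a = (1/3) + ((1/3)*sqrt(11))*i, which is (-17/2) - ((8/11)*sqrt(11))*i.
List the singular points by increasing real part (a conjugate pair: the negative imaginary part first).


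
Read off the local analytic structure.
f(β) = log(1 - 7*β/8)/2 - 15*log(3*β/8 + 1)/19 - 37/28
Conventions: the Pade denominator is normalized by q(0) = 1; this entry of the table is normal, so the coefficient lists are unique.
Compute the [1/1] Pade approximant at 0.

Taylor coefficients needed (expand at 0): a_0 = -37/28, a_1 = -223/304, a_2 = -661/4864.
Write the denominator as Q(β) = 1 + q1*β. Requiring Q*f - P = O(β^3) with deg P <= 1 kills the coefficients of β^2..β^2 in Q*f:
  β^2: a_2 + q1*a_1 = 0, i.e. -661/4864 + (-223/304)*q1 = 0.
Solving this linear system: q1 = -661/3568.
The numerator is Q*f truncated at degree 1: P0 = a_0 = -37/28; P1 = a_1 + q1*a_0 = -927729/1898176.

The Pade approximant has numerator coefficients [-37/28, -927729/1898176]; denominator coefficients [1, -661/3568].


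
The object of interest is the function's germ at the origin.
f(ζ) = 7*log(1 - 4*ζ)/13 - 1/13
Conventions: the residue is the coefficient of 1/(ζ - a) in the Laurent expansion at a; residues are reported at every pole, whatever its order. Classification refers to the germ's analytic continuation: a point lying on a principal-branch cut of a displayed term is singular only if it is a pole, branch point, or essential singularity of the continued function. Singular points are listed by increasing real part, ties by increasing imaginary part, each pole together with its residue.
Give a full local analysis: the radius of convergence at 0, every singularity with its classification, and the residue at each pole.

Branch term (7/13)*log(1 - ζ/(1/4)): its argument vanishes at ζ = 1/4, a logarithmic branch point, modulus 1/4.
The radius of convergence is the smallest modulus among the singular points: 1/4.

Radius of convergence at 0: 1/4.
At 1/4: a logarithmic branch point.


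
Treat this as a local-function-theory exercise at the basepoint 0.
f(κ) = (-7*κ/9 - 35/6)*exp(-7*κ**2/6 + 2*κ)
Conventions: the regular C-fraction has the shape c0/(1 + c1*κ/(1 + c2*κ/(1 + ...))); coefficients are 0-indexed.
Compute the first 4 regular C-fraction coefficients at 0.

Taylor coefficients (expand at 0): a_0 = -35/6, a_1 = -112/9, a_2 = -77/12, a_3 = 140/27.
c0 = a_0 = -35/6. Peel one level at a time: if S = 1 + c*κ/S' with S'(0) = 1, then c is the κ-coefficient of S and S' = c*κ/(S - 1).
S_1 = c0/f = 1 + (-32/15)*κ + (1553/450)*κ^2 + ...; c1 = -32/15.
S_2 = c1*κ/(S_1 - 1) = 1 + (1553/960)*κ + (8387/12288)*κ^2 + ...; c2 = 1553/960.
S_3 = c2*κ/(S_2 - 1) = 1 + (-41935/99392)*κ + ...; c3 = -41935/99392.

The regular C-fraction coefficients are [-35/6, -32/15, 1553/960, -41935/99392].


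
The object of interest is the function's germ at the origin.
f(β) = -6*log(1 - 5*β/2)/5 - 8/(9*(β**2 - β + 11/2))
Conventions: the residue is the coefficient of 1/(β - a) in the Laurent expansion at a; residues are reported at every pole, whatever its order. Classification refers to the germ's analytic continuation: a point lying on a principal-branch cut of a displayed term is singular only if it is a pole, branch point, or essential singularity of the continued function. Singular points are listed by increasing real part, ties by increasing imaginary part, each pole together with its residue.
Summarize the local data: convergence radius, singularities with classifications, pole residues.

Denominator factor (β**2 - β + 11/2): discriminant -21, complex-conjugate roots (1/2) + ((1/2)*sqrt(21))*i and (1/2) - ((1/2)*sqrt(21))*i; poles of order 1, moduli (1/2)*sqrt(22) and (1/2)*sqrt(22).
Branch term (-6/5)*log(1 - β/(2/5)): its argument vanishes at β = 2/5, a logarithmic branch point, modulus 2/5.
The radius of convergence is the smallest modulus among the singular points: 2/5.
The branch term is analytic at (1/2) - ((1/2)*sqrt(21))*i and contributes nothing to the residue; only the rational part matters.
The factor β**2 - β + 11/2 splits as (β - a)(β - a') with a = (1/2) - ((1/2)*sqrt(21))*i, a' = (1/2) + ((1/2)*sqrt(21))*i. At the order-1 pole a set g(β) = (β - a)*(rational part) = [-8/9] / (β - a').
Simple pole: residue = g(a) at a = (1/2) - ((1/2)*sqrt(21))*i, which is -((8/189)*sqrt(21))*i.
The branch term is analytic at (1/2) + ((1/2)*sqrt(21))*i and contributes nothing to the residue; only the rational part matters.
The factor β**2 - β + 11/2 splits as (β - a)(β - a') with a = (1/2) + ((1/2)*sqrt(21))*i, a' = (1/2) - ((1/2)*sqrt(21))*i. At the order-1 pole a set g(β) = (β - a)*(rational part) = [-8/9] / (β - a').
Simple pole: residue = g(a) at a = (1/2) + ((1/2)*sqrt(21))*i, which is ((8/189)*sqrt(21))*i.
List the singular points by increasing real part (a conjugate pair: the negative imaginary part first).

Radius of convergence at 0: 2/5.
At 2/5: a logarithmic branch point.
At (1/2) - ((1/2)*sqrt(21))*i: a pole of order 1; residue -((8/189)*sqrt(21))*i.
At (1/2) + ((1/2)*sqrt(21))*i: a pole of order 1; residue ((8/189)*sqrt(21))*i.


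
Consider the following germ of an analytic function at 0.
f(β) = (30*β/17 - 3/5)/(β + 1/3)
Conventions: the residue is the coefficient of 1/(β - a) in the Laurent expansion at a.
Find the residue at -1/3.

The residue is -101/85.

At the order-1 pole -1/3 set g(β) = (β - (-1/3))*f(β) = 30*β/17 - 3/5.
Simple pole: residue = g(a) at a = -1/3, which is -101/85.


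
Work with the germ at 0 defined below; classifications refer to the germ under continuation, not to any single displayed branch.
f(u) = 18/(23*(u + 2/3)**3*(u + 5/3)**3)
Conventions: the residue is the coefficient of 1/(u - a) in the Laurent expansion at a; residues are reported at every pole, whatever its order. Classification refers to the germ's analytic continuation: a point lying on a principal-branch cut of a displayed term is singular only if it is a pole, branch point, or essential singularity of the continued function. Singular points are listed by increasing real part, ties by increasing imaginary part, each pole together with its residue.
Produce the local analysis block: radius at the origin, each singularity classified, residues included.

Radius of convergence at 0: 2/3.
At -5/3: a pole of order 3; residue -108/23.
At -2/3: a pole of order 3; residue 108/23.

Denominator factor (u + 2/3)^3: pole of order 3 at -2/3, modulus 2/3.
Denominator factor (u + 5/3)^3: pole of order 3 at -5/3, modulus 5/3.
The radius of convergence is the smallest modulus among the singular points: 2/3.
At the order-3 pole -5/3 set g(u) = (u - (-5/3))^3*f(u) = 18/(23*(u + 2/3)**3).
Order-3 pole: residue = g''(a)/2; g''(-5/3) = -216/23, so the residue is -108/23.
At the order-3 pole -2/3 set g(u) = (u - (-2/3))^3*f(u) = 18/(23*(u + 5/3)**3).
Order-3 pole: residue = g''(a)/2; g''(-2/3) = 216/23, so the residue is 108/23.
List the singular points by increasing real part (a conjugate pair: the negative imaginary part first).


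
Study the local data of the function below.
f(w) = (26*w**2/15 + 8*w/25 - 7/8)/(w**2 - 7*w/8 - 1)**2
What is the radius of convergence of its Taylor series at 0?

The radius of convergence is -7/16 + (1/16)*sqrt(305).

Denominator factor (w**2 - 7*w/8 - 1)^2: discriminant 305/64, real irrational roots 7/16 + (1/16)*sqrt(305) and 7/16 - (1/16)*sqrt(305); poles of order 2, moduli 7/16 + (1/16)*sqrt(305) and -7/16 + (1/16)*sqrt(305).
The radius of convergence is the smallest modulus among the singular points: -7/16 + (1/16)*sqrt(305).


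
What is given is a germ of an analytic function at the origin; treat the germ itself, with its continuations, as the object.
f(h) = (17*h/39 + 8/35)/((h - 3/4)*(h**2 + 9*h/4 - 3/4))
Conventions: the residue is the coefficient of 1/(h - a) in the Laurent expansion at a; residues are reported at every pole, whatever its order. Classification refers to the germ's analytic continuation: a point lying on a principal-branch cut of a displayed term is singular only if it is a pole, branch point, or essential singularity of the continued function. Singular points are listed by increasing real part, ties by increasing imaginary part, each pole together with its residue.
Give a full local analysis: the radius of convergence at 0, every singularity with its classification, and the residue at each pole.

Denominator factor (h**2 + 9*h/4 - 3/4): discriminant 129/16, real irrational roots -9/8 + (1/8)*sqrt(129) and -9/8 - (1/8)*sqrt(129); poles of order 1, moduli -9/8 + (1/8)*sqrt(129) and 9/8 + (1/8)*sqrt(129).
Denominator factor (h - 3/4): pole of order 1 at 3/4, modulus 3/4.
The radius of convergence is the smallest modulus among the singular points: -9/8 + (1/8)*sqrt(129).
The factor h**2 + 9*h/4 - 3/4 splits as (h - a)(h - a') with a = -9/8 - (1/8)*sqrt(129), a' = -9/8 + (1/8)*sqrt(129). At the order-1 pole a set g(h) = (h - a)*f(h) = [(17*h/39 + 8/35)/(h - 3/4)] / (h - a').
Simple pole: residue = g(a) at a = -9/8 - (1/8)*sqrt(129), which is -337/1820 + (1129/140868)*sqrt(129).
The factor h**2 + 9*h/4 - 3/4 splits as (h - a)(h - a') with a = -9/8 + (1/8)*sqrt(129), a' = -9/8 - (1/8)*sqrt(129). At the order-1 pole a set g(h) = (h - a)*f(h) = [(17*h/39 + 8/35)/(h - 3/4)] / (h - a').
Simple pole: residue = g(a) at a = -9/8 + (1/8)*sqrt(129), which is -337/1820 - (1129/140868)*sqrt(129).
At the order-1 pole 3/4 set g(h) = (h - (3/4))*f(h) = (17*h/39 + 8/35)/(h**2 + 9*h/4 - 3/4).
Simple pole: residue = g(a) at a = 3/4, which is 337/910.
List the singular points by increasing real part (a conjugate pair: the negative imaginary part first).

Radius of convergence at 0: -9/8 + (1/8)*sqrt(129).
At -9/8 - (1/8)*sqrt(129): a pole of order 1; residue -337/1820 + (1129/140868)*sqrt(129).
At -9/8 + (1/8)*sqrt(129): a pole of order 1; residue -337/1820 - (1129/140868)*sqrt(129).
At 3/4: a pole of order 1; residue 337/910.


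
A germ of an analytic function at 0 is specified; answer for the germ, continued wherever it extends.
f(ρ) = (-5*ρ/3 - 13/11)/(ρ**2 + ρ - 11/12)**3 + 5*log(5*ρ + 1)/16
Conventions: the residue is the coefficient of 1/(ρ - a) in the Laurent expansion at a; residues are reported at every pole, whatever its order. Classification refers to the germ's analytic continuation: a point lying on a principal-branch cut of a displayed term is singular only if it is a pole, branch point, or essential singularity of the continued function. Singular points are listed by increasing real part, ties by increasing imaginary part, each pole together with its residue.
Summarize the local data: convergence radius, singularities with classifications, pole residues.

Denominator factor (ρ**2 + ρ - 11/12)^3: discriminant 14/3, real irrational roots -1/2 + (1/6)*sqrt(42) and -1/2 - (1/6)*sqrt(42); poles of order 3, moduli -1/2 + (1/6)*sqrt(42) and 1/2 + (1/6)*sqrt(42).
Branch term (5/16)*log(1 - ρ/(-1/5)): its argument vanishes at ρ = -1/5, a logarithmic branch point, modulus 1/5.
The radius of convergence is the smallest modulus among the singular points: 1/5.
The branch term is analytic at -1/2 - (1/6)*sqrt(42) and contributes nothing to the residue; only the rational part matters.
The factor ρ**2 + ρ - 11/12 splits as (ρ - a)(ρ - a') with a = -1/2 - (1/6)*sqrt(42), a' = -1/2 + (1/6)*sqrt(42). At the order-3 pole a set g(ρ) = (ρ - a)^3*(rational part) = [-5*ρ/3 - 13/11] / (ρ - a')^3.
Order-3 pole: residue = g''(a)/2; g''(-1/2 - (1/6)*sqrt(42)) = (207/15092)*sqrt(42), so the residue is (207/30184)*sqrt(42).
The branch term is analytic at -1/2 + (1/6)*sqrt(42) and contributes nothing to the residue; only the rational part matters.
The factor ρ**2 + ρ - 11/12 splits as (ρ - a)(ρ - a') with a = -1/2 + (1/6)*sqrt(42), a' = -1/2 - (1/6)*sqrt(42). At the order-3 pole a set g(ρ) = (ρ - a)^3*(rational part) = [-5*ρ/3 - 13/11] / (ρ - a')^3.
Order-3 pole: residue = g''(a)/2; g''(-1/2 + (1/6)*sqrt(42)) = -(207/15092)*sqrt(42), so the residue is -(207/30184)*sqrt(42).
List the singular points by increasing real part (a conjugate pair: the negative imaginary part first).

Radius of convergence at 0: 1/5.
At -1/2 - (1/6)*sqrt(42): a pole of order 3; residue (207/30184)*sqrt(42).
At -1/5: a logarithmic branch point.
At -1/2 + (1/6)*sqrt(42): a pole of order 3; residue -(207/30184)*sqrt(42).


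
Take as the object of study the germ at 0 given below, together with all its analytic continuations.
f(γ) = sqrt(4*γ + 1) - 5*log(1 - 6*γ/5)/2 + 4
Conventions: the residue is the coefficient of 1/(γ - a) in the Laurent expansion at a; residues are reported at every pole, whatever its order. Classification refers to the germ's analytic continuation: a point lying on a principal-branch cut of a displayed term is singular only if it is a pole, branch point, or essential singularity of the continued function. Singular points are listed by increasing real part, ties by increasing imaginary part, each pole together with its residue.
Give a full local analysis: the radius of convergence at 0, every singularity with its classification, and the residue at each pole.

Radius of convergence at 0: 1/4.
At -1/4: an algebraic (square-root) branch point.
At 5/6: a logarithmic branch point.

Branch term (1)*sqrt(1 - γ/(-1/4)): its argument vanishes at γ = -1/4, a square-root branch point, modulus 1/4.
Branch term (-5/2)*log(1 - γ/(5/6)): its argument vanishes at γ = 5/6, a logarithmic branch point, modulus 5/6.
The radius of convergence is the smallest modulus among the singular points: 1/4.
List the singular points by increasing real part (a conjugate pair: the negative imaginary part first).


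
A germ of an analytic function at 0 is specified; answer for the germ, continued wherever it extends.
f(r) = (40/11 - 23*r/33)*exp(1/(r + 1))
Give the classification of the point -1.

The point is an essential singularity.

The exponent 1/(r - (-1)) has a pole at -1, so exp(1/(r - (-1))) takes every nonzero value near it: an essential singularity (not a pole of any order).


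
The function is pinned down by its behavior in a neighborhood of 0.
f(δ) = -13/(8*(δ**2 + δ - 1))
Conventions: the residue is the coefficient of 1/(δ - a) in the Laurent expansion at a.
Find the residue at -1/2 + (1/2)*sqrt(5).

The residue is -(13/40)*sqrt(5).

The factor δ**2 + δ - 1 splits as (δ - a)(δ - a') with a = -1/2 + (1/2)*sqrt(5), a' = -1/2 - (1/2)*sqrt(5). At the order-1 pole a set g(δ) = (δ - a)*f(δ) = [-13/8] / (δ - a').
Simple pole: residue = g(a) at a = -1/2 + (1/2)*sqrt(5), which is -(13/40)*sqrt(5).


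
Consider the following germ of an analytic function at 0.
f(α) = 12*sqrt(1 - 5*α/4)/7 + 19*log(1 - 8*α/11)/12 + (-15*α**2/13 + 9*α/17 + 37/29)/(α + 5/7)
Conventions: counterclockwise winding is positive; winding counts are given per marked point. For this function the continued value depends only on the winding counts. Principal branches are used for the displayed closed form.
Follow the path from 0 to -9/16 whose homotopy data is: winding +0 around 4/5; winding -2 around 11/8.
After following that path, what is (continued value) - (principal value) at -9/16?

Continued minus principal equals -(19/3)*pi*i.

The rational part is single-valued and drops out of the difference; each branch term changes only by its own monodromy.
(12/7)*sqrt(1 - α/(4/5)): winding +0 is even, the square root returns to the same sheet, contribution 0.
(19/12)*log(1 - α/(11/8)): each positive loop around 11/8 adds 2*pi*i to the log, so winding -2 contributes (19/12)*(-2)*2*pi*i = -(19/3)*pi*i.
Summing the contributions at α = -9/16 gives -(19/3)*pi*i.


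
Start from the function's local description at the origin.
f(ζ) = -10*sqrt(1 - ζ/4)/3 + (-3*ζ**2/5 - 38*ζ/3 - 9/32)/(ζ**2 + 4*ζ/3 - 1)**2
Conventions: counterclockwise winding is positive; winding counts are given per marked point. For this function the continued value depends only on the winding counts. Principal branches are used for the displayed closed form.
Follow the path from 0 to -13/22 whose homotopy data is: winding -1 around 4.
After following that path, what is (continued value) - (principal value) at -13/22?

The rational part is single-valued and drops out of the difference; each branch term changes only by its own monodromy.
(-10/3)*sqrt(1 - ζ/(4)): winding -1 is odd, the square root flips sign, contributing -2*(-10/3)*sqrt(1 - (-13/22)/(4)) = -2*(-10/3)*sqrt(101/88) = (5/33)*sqrt(2222).
Summing the contributions at ζ = -13/22 gives (5/33)*sqrt(2222).

Continued minus principal equals (5/33)*sqrt(2222).


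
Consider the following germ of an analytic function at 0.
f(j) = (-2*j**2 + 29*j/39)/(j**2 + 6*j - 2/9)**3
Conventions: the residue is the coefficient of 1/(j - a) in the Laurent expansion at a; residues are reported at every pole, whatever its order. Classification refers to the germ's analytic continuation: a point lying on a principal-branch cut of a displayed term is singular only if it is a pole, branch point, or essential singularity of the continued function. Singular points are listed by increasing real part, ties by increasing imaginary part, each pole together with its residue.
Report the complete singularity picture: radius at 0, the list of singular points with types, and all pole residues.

Denominator factor (j**2 + 6*j - 2/9)^3: discriminant 332/9, real irrational roots -3 + (1/3)*sqrt(83) and -3 - (1/3)*sqrt(83); poles of order 3, moduli -3 + (1/3)*sqrt(83) and 3 + (1/3)*sqrt(83).
The radius of convergence is the smallest modulus among the singular points: -3 + (1/3)*sqrt(83).
The factor j**2 + 6*j - 2/9 splits as (j - a)(j - a') with a = -3 - (1/3)*sqrt(83), a' = -3 + (1/3)*sqrt(83). At the order-3 pole a set g(j) = (j - a)^3*f(j) = [-2*j**2 + 29*j/39] / (j - a')^3.
Order-3 pole: residue = g''(a)/2; g''(-3 - (1/3)*sqrt(83)) = (133461/59465848)*sqrt(83), so the residue is (133461/118931696)*sqrt(83).
The factor j**2 + 6*j - 2/9 splits as (j - a)(j - a') with a = -3 + (1/3)*sqrt(83), a' = -3 - (1/3)*sqrt(83). At the order-3 pole a set g(j) = (j - a)^3*f(j) = [-2*j**2 + 29*j/39] / (j - a')^3.
Order-3 pole: residue = g''(a)/2; g''(-3 + (1/3)*sqrt(83)) = -(133461/59465848)*sqrt(83), so the residue is -(133461/118931696)*sqrt(83).
List the singular points by increasing real part (a conjugate pair: the negative imaginary part first).

Radius of convergence at 0: -3 + (1/3)*sqrt(83).
At -3 - (1/3)*sqrt(83): a pole of order 3; residue (133461/118931696)*sqrt(83).
At -3 + (1/3)*sqrt(83): a pole of order 3; residue -(133461/118931696)*sqrt(83).


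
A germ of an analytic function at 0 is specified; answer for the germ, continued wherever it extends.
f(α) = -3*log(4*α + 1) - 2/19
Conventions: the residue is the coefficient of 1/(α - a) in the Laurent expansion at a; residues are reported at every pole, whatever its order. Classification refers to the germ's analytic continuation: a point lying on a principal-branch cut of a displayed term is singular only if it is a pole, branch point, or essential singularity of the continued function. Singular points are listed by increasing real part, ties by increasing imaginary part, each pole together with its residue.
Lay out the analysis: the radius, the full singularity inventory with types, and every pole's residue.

Radius of convergence at 0: 1/4.
At -1/4: a logarithmic branch point.

Branch term (-3)*log(1 - α/(-1/4)): its argument vanishes at α = -1/4, a logarithmic branch point, modulus 1/4.
The radius of convergence is the smallest modulus among the singular points: 1/4.


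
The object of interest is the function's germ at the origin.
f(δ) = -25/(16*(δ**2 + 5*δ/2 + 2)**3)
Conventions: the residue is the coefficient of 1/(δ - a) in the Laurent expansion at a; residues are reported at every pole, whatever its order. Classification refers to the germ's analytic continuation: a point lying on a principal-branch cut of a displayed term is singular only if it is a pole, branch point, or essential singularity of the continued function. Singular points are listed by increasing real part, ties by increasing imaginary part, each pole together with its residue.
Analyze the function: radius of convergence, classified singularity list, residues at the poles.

Radius of convergence at 0: sqrt(2).
At (-5/4) - ((1/4)*sqrt(7))*i: a pole of order 3; residue -((300/343)*sqrt(7))*i.
At (-5/4) + ((1/4)*sqrt(7))*i: a pole of order 3; residue ((300/343)*sqrt(7))*i.

Denominator factor (δ**2 + 5*δ/2 + 2)^3: discriminant -7/4, complex-conjugate roots (-5/4) + ((1/4)*sqrt(7))*i and (-5/4) - ((1/4)*sqrt(7))*i; poles of order 3, moduli sqrt(2) and sqrt(2).
The radius of convergence is the smallest modulus among the singular points: sqrt(2).
The factor δ**2 + 5*δ/2 + 2 splits as (δ - a)(δ - a') with a = (-5/4) - ((1/4)*sqrt(7))*i, a' = (-5/4) + ((1/4)*sqrt(7))*i. At the order-3 pole a set g(δ) = (δ - a)^3*f(δ) = [-25/16] / (δ - a')^3.
Order-3 pole: residue = g''(a)/2; g''((-5/4) - ((1/4)*sqrt(7))*i) = -((600/343)*sqrt(7))*i, so the residue is -((300/343)*sqrt(7))*i.
The factor δ**2 + 5*δ/2 + 2 splits as (δ - a)(δ - a') with a = (-5/4) + ((1/4)*sqrt(7))*i, a' = (-5/4) - ((1/4)*sqrt(7))*i. At the order-3 pole a set g(δ) = (δ - a)^3*f(δ) = [-25/16] / (δ - a')^3.
Order-3 pole: residue = g''(a)/2; g''((-5/4) + ((1/4)*sqrt(7))*i) = ((600/343)*sqrt(7))*i, so the residue is ((300/343)*sqrt(7))*i.
List the singular points by increasing real part (a conjugate pair: the negative imaginary part first).


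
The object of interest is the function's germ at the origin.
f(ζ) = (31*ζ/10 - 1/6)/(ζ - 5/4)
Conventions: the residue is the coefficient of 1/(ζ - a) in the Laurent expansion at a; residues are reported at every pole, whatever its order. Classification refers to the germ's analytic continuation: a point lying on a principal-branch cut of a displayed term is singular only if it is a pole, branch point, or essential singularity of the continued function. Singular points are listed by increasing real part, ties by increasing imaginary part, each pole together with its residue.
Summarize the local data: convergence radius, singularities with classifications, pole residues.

Radius of convergence at 0: 5/4.
At 5/4: a pole of order 1; residue 89/24.

Denominator factor (ζ - 5/4): pole of order 1 at 5/4, modulus 5/4.
The radius of convergence is the smallest modulus among the singular points: 5/4.
At the order-1 pole 5/4 set g(ζ) = (ζ - (5/4))*f(ζ) = 31*ζ/10 - 1/6.
Simple pole: residue = g(a) at a = 5/4, which is 89/24.


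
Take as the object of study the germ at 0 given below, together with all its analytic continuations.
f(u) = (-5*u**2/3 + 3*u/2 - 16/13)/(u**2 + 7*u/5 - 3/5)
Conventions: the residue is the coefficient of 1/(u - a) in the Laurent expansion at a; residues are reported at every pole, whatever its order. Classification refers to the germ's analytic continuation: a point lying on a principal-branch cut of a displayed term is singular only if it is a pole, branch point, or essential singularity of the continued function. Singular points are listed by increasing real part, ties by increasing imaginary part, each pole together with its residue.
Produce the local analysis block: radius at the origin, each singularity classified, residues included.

Denominator factor (u**2 + 7*u/5 - 3/5): discriminant 109/25, real irrational roots -7/10 + (1/10)*sqrt(109) and -7/10 - (1/10)*sqrt(109); poles of order 1, moduli -7/10 + (1/10)*sqrt(109) and 7/10 + (1/10)*sqrt(109).
The radius of convergence is the smallest modulus among the singular points: -7/10 + (1/10)*sqrt(109).
The factor u**2 + 7*u/5 - 3/5 splits as (u - a)(u - a') with a = -7/10 - (1/10)*sqrt(109), a' = -7/10 + (1/10)*sqrt(109). At the order-1 pole a set g(u) = (u - a)*f(u) = [-5*u**2/3 + 3*u/2 - 16/13] / (u - a').
Simple pole: residue = g(a) at a = -7/10 - (1/10)*sqrt(109), which is 23/12 + (3833/17004)*sqrt(109).
The factor u**2 + 7*u/5 - 3/5 splits as (u - a)(u - a') with a = -7/10 + (1/10)*sqrt(109), a' = -7/10 - (1/10)*sqrt(109). At the order-1 pole a set g(u) = (u - a)*f(u) = [-5*u**2/3 + 3*u/2 - 16/13] / (u - a').
Simple pole: residue = g(a) at a = -7/10 + (1/10)*sqrt(109), which is 23/12 - (3833/17004)*sqrt(109).
List the singular points by increasing real part (a conjugate pair: the negative imaginary part first).

Radius of convergence at 0: -7/10 + (1/10)*sqrt(109).
At -7/10 - (1/10)*sqrt(109): a pole of order 1; residue 23/12 + (3833/17004)*sqrt(109).
At -7/10 + (1/10)*sqrt(109): a pole of order 1; residue 23/12 - (3833/17004)*sqrt(109).


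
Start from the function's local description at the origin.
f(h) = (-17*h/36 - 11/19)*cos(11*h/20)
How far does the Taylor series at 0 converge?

The radius of convergence is infinite.

The factor cos(11*h/20) is entire and contributes no finite singular point.
The polynomial part has no poles.
No finite singular points: the Taylor series at 0 converges everywhere.


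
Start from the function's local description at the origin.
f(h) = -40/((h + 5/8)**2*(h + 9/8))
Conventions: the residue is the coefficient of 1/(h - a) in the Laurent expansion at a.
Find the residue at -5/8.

At the order-2 pole -5/8 set g(h) = (h - (-5/8))^2*f(h) = -40/(h + 9/8).
Order-2 pole: residue = g'(a); g'(-5/8) = 160, so the residue is 160.

The residue is 160.


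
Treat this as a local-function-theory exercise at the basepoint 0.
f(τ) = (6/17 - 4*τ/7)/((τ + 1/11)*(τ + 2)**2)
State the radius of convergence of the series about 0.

The radius of convergence is 1/11.

Denominator factor (τ + 2)^2: pole of order 2 at -2, modulus 2.
Denominator factor (τ + 1/11): pole of order 1 at -1/11, modulus 1/11.
The radius of convergence is the smallest modulus among the singular points: 1/11.


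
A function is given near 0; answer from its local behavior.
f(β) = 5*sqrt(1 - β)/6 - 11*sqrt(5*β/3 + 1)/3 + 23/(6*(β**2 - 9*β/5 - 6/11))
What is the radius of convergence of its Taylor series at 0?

Denominator factor (β**2 - 9*β/5 - 6/11): discriminant 1491/275, real irrational roots 9/10 + (1/110)*sqrt(16401) and 9/10 - (1/110)*sqrt(16401); poles of order 1, moduli 9/10 + (1/110)*sqrt(16401) and -9/10 + (1/110)*sqrt(16401).
Branch term (5/6)*sqrt(1 - β/(1)): its argument vanishes at β = 1, a square-root branch point, modulus 1.
Branch term (-11/3)*sqrt(1 - β/(-3/5)): its argument vanishes at β = -3/5, a square-root branch point, modulus 3/5.
The radius of convergence is the smallest modulus among the singular points: -9/10 + (1/110)*sqrt(16401).

The radius of convergence is -9/10 + (1/110)*sqrt(16401).


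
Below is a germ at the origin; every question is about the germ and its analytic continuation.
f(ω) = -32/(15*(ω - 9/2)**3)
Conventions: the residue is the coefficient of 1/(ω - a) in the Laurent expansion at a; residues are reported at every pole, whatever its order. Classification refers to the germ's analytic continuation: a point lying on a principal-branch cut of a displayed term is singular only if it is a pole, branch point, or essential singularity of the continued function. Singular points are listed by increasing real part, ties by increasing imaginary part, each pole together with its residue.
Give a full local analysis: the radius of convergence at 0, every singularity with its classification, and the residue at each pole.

Denominator factor (ω - 9/2)^3: pole of order 3 at 9/2, modulus 9/2.
The radius of convergence is the smallest modulus among the singular points: 9/2.
At the order-3 pole 9/2 set g(ω) = (ω - (9/2))^3*f(ω) = -32/15.
Order-3 pole: residue = g''(a)/2; g''(9/2) = 0, so the residue is 0.

Radius of convergence at 0: 9/2.
At 9/2: a pole of order 3; residue 0.
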